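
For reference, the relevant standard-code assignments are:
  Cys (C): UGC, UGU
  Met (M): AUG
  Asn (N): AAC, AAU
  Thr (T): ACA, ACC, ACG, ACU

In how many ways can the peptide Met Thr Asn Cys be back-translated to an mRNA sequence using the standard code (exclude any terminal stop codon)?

Met: 1 codon.
Thr: 4 codons.
Asn: 2 codons.
Cys: 2 codons.
1 × 4 × 2 × 2 = 16.

16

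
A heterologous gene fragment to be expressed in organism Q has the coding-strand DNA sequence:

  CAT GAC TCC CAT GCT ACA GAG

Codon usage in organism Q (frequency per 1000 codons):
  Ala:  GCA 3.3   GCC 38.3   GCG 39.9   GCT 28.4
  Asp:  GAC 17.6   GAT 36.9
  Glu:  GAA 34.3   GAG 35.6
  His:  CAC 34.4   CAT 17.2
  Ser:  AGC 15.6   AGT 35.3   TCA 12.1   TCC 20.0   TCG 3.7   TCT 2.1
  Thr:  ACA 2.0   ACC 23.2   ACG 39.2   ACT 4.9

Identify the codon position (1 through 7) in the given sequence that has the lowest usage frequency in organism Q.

6

Codon 1 CAT (His): 17.2 per 1000.
Codon 2 GAC (Asp): 17.6 per 1000.
Codon 3 TCC (Ser): 20.0 per 1000.
Codon 4 CAT (His): 17.2 per 1000.
Codon 5 GCT (Ala): 28.4 per 1000.
Codon 6 ACA (Thr): 2.0 per 1000.
Codon 7 GAG (Glu): 35.6 per 1000.
Lowest frequency is 2.0 at codon 6.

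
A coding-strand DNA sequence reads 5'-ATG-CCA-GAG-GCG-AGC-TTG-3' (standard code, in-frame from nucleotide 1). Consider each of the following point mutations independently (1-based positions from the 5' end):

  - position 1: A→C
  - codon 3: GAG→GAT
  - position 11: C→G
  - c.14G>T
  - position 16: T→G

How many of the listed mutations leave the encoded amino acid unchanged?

Codon 1: ATG (Met) → CTG (Leu) — missense.
Codon 3: GAG (Glu) → GAT (Asp) — missense.
Codon 4: GCG (Ala) → GGG (Gly) — missense.
Codon 5: AGC (Ser) → ATC (Ile) — missense.
Codon 6: TTG (Leu) → GTG (Val) — missense.
Synonymous: 0 of 5.

0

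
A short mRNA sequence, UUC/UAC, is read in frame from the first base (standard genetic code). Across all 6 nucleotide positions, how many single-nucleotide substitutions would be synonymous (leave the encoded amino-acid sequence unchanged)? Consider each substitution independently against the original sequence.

Codon 1 (UUC, Phe): 1 synonymous substitution.
Codon 2 (UAC, Tyr): 1 synonymous substitution.
Total: 1 + 1 = 2.

2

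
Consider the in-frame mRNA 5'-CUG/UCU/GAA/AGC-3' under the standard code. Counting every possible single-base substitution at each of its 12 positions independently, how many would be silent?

Codon 1 (CUG, Leu): 4 synonymous substitutions.
Codon 2 (UCU, Ser): 3 synonymous substitutions.
Codon 3 (GAA, Glu): 1 synonymous substitution.
Codon 4 (AGC, Ser): 1 synonymous substitution.
Total: 4 + 3 + 1 + 1 = 9.

9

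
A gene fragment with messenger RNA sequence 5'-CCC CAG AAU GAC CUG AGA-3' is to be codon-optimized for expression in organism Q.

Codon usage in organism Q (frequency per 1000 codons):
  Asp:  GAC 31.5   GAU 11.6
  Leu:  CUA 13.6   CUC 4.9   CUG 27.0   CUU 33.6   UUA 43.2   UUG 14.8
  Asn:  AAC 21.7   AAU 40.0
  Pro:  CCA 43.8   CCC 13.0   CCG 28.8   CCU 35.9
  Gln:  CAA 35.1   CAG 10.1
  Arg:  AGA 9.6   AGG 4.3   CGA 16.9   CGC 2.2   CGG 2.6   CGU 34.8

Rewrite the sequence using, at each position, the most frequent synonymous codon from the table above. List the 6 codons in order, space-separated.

CCA CAA AAU GAC UUA CGU

Codon 1 (Pro): best is CCA at 43.8.
Codon 2 (Gln): best is CAA at 35.1.
Codon 3 (Asn): best is AAU at 40.0.
Codon 4 (Asp): best is GAC at 31.5.
Codon 5 (Leu): best is UUA at 43.2.
Codon 6 (Arg): best is CGU at 34.8.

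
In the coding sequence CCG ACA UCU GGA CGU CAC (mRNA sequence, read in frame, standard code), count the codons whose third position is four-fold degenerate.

5

Codon 1 CCG (Pro): third position 4-fold.
Codon 2 ACA (Thr): third position 4-fold.
Codon 3 UCU (Ser): third position 4-fold.
Codon 4 GGA (Gly): third position 4-fold.
Codon 5 CGU (Arg): third position 4-fold.
Codon 6 CAC (His): third position 2-fold.
Four-fold degenerate third positions: 5.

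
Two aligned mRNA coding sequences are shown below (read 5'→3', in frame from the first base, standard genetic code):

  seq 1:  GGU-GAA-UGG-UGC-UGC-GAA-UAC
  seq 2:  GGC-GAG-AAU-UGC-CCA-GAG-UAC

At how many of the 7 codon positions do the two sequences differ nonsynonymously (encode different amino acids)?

Codon 1: GGU Gly / GGC Gly — synonymous.
Codon 2: GAA Glu / GAG Glu — synonymous.
Codon 3: UGG Trp / AAU Asn — nonsynonymous.
Codon 4: UGC Cys / UGC Cys — identical.
Codon 5: UGC Cys / CCA Pro — nonsynonymous.
Codon 6: GAA Glu / GAG Glu — synonymous.
Codon 7: UAC Tyr / UAC Tyr — identical.
Nonsynonymous differences: 2.

2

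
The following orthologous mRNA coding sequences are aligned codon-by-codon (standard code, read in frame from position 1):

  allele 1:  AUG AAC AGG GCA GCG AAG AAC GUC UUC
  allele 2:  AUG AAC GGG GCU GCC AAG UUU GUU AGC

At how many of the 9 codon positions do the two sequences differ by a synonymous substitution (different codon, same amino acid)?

3

Codon 1: AUG Met / AUG Met — identical.
Codon 2: AAC Asn / AAC Asn — identical.
Codon 3: AGG Arg / GGG Gly — nonsynonymous.
Codon 4: GCA Ala / GCU Ala — synonymous.
Codon 5: GCG Ala / GCC Ala — synonymous.
Codon 6: AAG Lys / AAG Lys — identical.
Codon 7: AAC Asn / UUU Phe — nonsynonymous.
Codon 8: GUC Val / GUU Val — synonymous.
Codon 9: UUC Phe / AGC Ser — nonsynonymous.
Synonymous differences: 3.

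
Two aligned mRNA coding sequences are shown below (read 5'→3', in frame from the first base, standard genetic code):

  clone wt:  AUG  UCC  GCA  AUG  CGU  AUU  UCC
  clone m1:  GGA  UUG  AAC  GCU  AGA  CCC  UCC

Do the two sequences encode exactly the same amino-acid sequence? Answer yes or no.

no

Codon 1: AUG Met / GGA Gly — nonsynonymous.
Codon 2: UCC Ser / UUG Leu — nonsynonymous.
Codon 3: GCA Ala / AAC Asn — nonsynonymous.
Codon 4: AUG Met / GCU Ala — nonsynonymous.
Codon 5: CGU Arg / AGA Arg — synonymous.
Codon 6: AUU Ile / CCC Pro — nonsynonymous.
Codon 7: UCC Ser / UCC Ser — identical.
Nonsynonymous differences: 5 → different protein.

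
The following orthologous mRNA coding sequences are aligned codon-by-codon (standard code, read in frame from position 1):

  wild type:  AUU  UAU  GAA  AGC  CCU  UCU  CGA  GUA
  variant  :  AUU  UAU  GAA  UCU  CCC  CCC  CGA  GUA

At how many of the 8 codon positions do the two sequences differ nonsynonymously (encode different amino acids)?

Codon 1: AUU Ile / AUU Ile — identical.
Codon 2: UAU Tyr / UAU Tyr — identical.
Codon 3: GAA Glu / GAA Glu — identical.
Codon 4: AGC Ser / UCU Ser — synonymous.
Codon 5: CCU Pro / CCC Pro — synonymous.
Codon 6: UCU Ser / CCC Pro — nonsynonymous.
Codon 7: CGA Arg / CGA Arg — identical.
Codon 8: GUA Val / GUA Val — identical.
Nonsynonymous differences: 1.

1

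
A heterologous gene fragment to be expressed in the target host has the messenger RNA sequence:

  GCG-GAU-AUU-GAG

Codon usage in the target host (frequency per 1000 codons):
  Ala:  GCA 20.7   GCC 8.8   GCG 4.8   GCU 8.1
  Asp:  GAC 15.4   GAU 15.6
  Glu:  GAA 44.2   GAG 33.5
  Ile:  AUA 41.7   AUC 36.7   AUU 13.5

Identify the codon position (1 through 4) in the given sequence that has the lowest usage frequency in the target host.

Codon 1 GCG (Ala): 4.8 per 1000.
Codon 2 GAU (Asp): 15.6 per 1000.
Codon 3 AUU (Ile): 13.5 per 1000.
Codon 4 GAG (Glu): 33.5 per 1000.
Lowest frequency is 4.8 at codon 1.

1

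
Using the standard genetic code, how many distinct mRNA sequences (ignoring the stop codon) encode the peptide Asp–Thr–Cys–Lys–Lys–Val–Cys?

Asp: 2 codons.
Thr: 4 codons.
Cys: 2 codons.
Lys: 2 codons.
Lys: 2 codons.
Val: 4 codons.
Cys: 2 codons.
2 × 4 × 2 × 2 × 2 × 4 × 2 = 512.

512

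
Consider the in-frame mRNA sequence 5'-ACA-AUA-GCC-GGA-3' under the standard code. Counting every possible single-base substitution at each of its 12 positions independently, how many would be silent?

Codon 1 (ACA, Thr): 3 synonymous substitutions.
Codon 2 (AUA, Ile): 2 synonymous substitutions.
Codon 3 (GCC, Ala): 3 synonymous substitutions.
Codon 4 (GGA, Gly): 3 synonymous substitutions.
Total: 3 + 2 + 3 + 3 = 11.

11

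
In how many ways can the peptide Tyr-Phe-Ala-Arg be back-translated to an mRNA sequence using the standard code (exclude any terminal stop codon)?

Tyr: 2 codons.
Phe: 2 codons.
Ala: 4 codons.
Arg: 6 codons.
2 × 2 × 4 × 6 = 96.

96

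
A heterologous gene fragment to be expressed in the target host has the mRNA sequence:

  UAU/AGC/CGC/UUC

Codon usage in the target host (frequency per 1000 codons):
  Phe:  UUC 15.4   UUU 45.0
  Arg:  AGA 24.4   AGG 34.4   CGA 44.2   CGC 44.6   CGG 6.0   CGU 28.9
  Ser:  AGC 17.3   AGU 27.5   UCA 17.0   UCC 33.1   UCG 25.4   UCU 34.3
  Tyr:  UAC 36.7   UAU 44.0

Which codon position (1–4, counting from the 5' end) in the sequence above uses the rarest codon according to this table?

4

Codon 1 UAU (Tyr): 44.0 per 1000.
Codon 2 AGC (Ser): 17.3 per 1000.
Codon 3 CGC (Arg): 44.6 per 1000.
Codon 4 UUC (Phe): 15.4 per 1000.
Lowest frequency is 15.4 at codon 4.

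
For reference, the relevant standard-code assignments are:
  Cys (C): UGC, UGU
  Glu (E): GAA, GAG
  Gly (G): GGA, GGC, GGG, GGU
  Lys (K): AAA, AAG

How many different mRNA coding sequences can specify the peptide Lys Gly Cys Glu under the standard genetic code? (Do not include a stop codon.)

32

Lys: 2 codons.
Gly: 4 codons.
Cys: 2 codons.
Glu: 2 codons.
2 × 4 × 2 × 2 = 32.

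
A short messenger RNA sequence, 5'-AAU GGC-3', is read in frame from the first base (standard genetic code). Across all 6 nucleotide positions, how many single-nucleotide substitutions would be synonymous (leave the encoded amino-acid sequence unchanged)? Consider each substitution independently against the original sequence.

Codon 1 (AAU, Asn): 1 synonymous substitution.
Codon 2 (GGC, Gly): 3 synonymous substitutions.
Total: 1 + 3 = 4.

4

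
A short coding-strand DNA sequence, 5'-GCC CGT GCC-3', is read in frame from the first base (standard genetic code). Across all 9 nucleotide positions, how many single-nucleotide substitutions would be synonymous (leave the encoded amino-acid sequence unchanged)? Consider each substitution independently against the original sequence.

9

Codon 1 (GCC, Ala): 3 synonymous substitutions.
Codon 2 (CGT, Arg): 3 synonymous substitutions.
Codon 3 (GCC, Ala): 3 synonymous substitutions.
Total: 3 + 3 + 3 = 9.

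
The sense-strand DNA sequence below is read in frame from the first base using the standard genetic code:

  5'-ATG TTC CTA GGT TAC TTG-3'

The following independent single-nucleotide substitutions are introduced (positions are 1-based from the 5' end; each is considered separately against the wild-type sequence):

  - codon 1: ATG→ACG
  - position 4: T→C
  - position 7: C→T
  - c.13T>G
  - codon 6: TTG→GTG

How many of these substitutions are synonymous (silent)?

Codon 1: ATG (Met) → ACG (Thr) — missense.
Codon 2: TTC (Phe) → CTC (Leu) — missense.
Codon 3: CTA (Leu) → TTA (Leu) — synonymous.
Codon 5: TAC (Tyr) → GAC (Asp) — missense.
Codon 6: TTG (Leu) → GTG (Val) — missense.
Synonymous: 1 of 5.

1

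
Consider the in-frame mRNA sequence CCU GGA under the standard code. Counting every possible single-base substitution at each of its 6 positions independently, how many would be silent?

6

Codon 1 (CCU, Pro): 3 synonymous substitutions.
Codon 2 (GGA, Gly): 3 synonymous substitutions.
Total: 3 + 3 = 6.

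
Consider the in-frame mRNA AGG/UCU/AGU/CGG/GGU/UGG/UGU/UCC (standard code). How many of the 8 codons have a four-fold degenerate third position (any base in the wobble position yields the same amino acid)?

4

Codon 1 AGG (Arg): third position 2-fold.
Codon 2 UCU (Ser): third position 4-fold.
Codon 3 AGU (Ser): third position 2-fold.
Codon 4 CGG (Arg): third position 4-fold.
Codon 5 GGU (Gly): third position 4-fold.
Codon 6 UGG (Trp): third position 1-fold.
Codon 7 UGU (Cys): third position 2-fold.
Codon 8 UCC (Ser): third position 4-fold.
Four-fold degenerate third positions: 4.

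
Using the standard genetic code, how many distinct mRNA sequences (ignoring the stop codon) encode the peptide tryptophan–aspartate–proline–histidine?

Trp: 1 codon.
Asp: 2 codons.
Pro: 4 codons.
His: 2 codons.
1 × 2 × 4 × 2 = 16.

16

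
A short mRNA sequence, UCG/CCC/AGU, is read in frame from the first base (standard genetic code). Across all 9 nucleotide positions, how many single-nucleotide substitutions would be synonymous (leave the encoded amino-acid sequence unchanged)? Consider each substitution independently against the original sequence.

7

Codon 1 (UCG, Ser): 3 synonymous substitutions.
Codon 2 (CCC, Pro): 3 synonymous substitutions.
Codon 3 (AGU, Ser): 1 synonymous substitution.
Total: 3 + 3 + 1 = 7.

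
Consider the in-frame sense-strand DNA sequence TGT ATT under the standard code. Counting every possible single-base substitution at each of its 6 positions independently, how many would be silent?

Codon 1 (TGT, Cys): 1 synonymous substitution.
Codon 2 (ATT, Ile): 2 synonymous substitutions.
Total: 1 + 2 = 3.

3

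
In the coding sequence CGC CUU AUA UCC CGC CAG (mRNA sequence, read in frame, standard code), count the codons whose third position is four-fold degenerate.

Codon 1 CGC (Arg): third position 4-fold.
Codon 2 CUU (Leu): third position 4-fold.
Codon 3 AUA (Ile): third position 3-fold.
Codon 4 UCC (Ser): third position 4-fold.
Codon 5 CGC (Arg): third position 4-fold.
Codon 6 CAG (Gln): third position 2-fold.
Four-fold degenerate third positions: 4.

4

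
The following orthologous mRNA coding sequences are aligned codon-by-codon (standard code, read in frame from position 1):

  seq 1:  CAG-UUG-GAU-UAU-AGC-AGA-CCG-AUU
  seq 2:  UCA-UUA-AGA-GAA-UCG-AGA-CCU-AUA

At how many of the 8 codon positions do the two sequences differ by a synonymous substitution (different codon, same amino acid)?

4

Codon 1: CAG Gln / UCA Ser — nonsynonymous.
Codon 2: UUG Leu / UUA Leu — synonymous.
Codon 3: GAU Asp / AGA Arg — nonsynonymous.
Codon 4: UAU Tyr / GAA Glu — nonsynonymous.
Codon 5: AGC Ser / UCG Ser — synonymous.
Codon 6: AGA Arg / AGA Arg — identical.
Codon 7: CCG Pro / CCU Pro — synonymous.
Codon 8: AUU Ile / AUA Ile — synonymous.
Synonymous differences: 4.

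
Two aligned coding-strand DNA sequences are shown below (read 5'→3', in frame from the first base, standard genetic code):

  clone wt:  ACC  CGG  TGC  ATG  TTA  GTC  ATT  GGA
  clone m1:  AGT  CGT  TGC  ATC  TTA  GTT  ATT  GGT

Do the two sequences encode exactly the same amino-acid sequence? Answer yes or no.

Codon 1: ACC Thr / AGT Ser — nonsynonymous.
Codon 2: CGG Arg / CGT Arg — synonymous.
Codon 3: TGC Cys / TGC Cys — identical.
Codon 4: ATG Met / ATC Ile — nonsynonymous.
Codon 5: TTA Leu / TTA Leu — identical.
Codon 6: GTC Val / GTT Val — synonymous.
Codon 7: ATT Ile / ATT Ile — identical.
Codon 8: GGA Gly / GGT Gly — synonymous.
Nonsynonymous differences: 2 → different protein.

no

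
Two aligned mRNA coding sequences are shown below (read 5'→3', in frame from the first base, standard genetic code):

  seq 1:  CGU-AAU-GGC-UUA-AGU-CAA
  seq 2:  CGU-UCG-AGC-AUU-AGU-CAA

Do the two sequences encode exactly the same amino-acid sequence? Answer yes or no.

Codon 1: CGU Arg / CGU Arg — identical.
Codon 2: AAU Asn / UCG Ser — nonsynonymous.
Codon 3: GGC Gly / AGC Ser — nonsynonymous.
Codon 4: UUA Leu / AUU Ile — nonsynonymous.
Codon 5: AGU Ser / AGU Ser — identical.
Codon 6: CAA Gln / CAA Gln — identical.
Nonsynonymous differences: 3 → different protein.

no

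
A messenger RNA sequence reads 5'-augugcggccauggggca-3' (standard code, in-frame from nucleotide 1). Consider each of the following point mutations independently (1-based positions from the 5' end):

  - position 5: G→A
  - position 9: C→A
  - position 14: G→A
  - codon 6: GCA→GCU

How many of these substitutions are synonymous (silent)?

2

Codon 2: UGC (Cys) → UAC (Tyr) — missense.
Codon 3: GGC (Gly) → GGA (Gly) — synonymous.
Codon 5: GGG (Gly) → GAG (Glu) — missense.
Codon 6: GCA (Ala) → GCU (Ala) — synonymous.
Synonymous: 2 of 4.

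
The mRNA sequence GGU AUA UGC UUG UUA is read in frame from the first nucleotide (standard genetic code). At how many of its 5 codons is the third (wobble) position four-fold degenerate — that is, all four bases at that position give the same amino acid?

1

Codon 1 GGU (Gly): third position 4-fold.
Codon 2 AUA (Ile): third position 3-fold.
Codon 3 UGC (Cys): third position 2-fold.
Codon 4 UUG (Leu): third position 2-fold.
Codon 5 UUA (Leu): third position 2-fold.
Four-fold degenerate third positions: 1.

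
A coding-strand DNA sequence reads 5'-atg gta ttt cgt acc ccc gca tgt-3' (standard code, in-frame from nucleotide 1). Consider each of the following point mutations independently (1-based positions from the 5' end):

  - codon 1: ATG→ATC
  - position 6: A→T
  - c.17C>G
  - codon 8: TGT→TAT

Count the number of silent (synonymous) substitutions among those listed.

1

Codon 1: ATG (Met) → ATC (Ile) — missense.
Codon 2: GTA (Val) → GTT (Val) — synonymous.
Codon 6: CCC (Pro) → CGC (Arg) — missense.
Codon 8: TGT (Cys) → TAT (Tyr) — missense.
Synonymous: 1 of 4.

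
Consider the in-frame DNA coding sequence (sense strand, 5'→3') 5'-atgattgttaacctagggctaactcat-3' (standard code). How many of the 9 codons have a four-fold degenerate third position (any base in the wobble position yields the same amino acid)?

5

Codon 1 ATG (Met): third position 1-fold.
Codon 2 ATT (Ile): third position 3-fold.
Codon 3 GTT (Val): third position 4-fold.
Codon 4 AAC (Asn): third position 2-fold.
Codon 5 CTA (Leu): third position 4-fold.
Codon 6 GGG (Gly): third position 4-fold.
Codon 7 CTA (Leu): third position 4-fold.
Codon 8 ACT (Thr): third position 4-fold.
Codon 9 CAT (His): third position 2-fold.
Four-fold degenerate third positions: 5.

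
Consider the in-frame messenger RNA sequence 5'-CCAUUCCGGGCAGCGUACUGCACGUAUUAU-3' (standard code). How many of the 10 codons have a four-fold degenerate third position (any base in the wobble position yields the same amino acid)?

5

Codon 1 CCA (Pro): third position 4-fold.
Codon 2 UUC (Phe): third position 2-fold.
Codon 3 CGG (Arg): third position 4-fold.
Codon 4 GCA (Ala): third position 4-fold.
Codon 5 GCG (Ala): third position 4-fold.
Codon 6 UAC (Tyr): third position 2-fold.
Codon 7 UGC (Cys): third position 2-fold.
Codon 8 ACG (Thr): third position 4-fold.
Codon 9 UAU (Tyr): third position 2-fold.
Codon 10 UAU (Tyr): third position 2-fold.
Four-fold degenerate third positions: 5.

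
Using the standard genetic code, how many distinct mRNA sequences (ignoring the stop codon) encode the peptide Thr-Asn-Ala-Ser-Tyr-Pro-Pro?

Thr: 4 codons.
Asn: 2 codons.
Ala: 4 codons.
Ser: 6 codons.
Tyr: 2 codons.
Pro: 4 codons.
Pro: 4 codons.
4 × 2 × 4 × 6 × 2 × 4 × 4 = 6144.

6144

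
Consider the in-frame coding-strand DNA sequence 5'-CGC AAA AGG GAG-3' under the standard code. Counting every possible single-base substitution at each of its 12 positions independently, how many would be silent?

7

Codon 1 (CGC, Arg): 3 synonymous substitutions.
Codon 2 (AAA, Lys): 1 synonymous substitution.
Codon 3 (AGG, Arg): 2 synonymous substitutions.
Codon 4 (GAG, Glu): 1 synonymous substitution.
Total: 3 + 1 + 2 + 1 = 7.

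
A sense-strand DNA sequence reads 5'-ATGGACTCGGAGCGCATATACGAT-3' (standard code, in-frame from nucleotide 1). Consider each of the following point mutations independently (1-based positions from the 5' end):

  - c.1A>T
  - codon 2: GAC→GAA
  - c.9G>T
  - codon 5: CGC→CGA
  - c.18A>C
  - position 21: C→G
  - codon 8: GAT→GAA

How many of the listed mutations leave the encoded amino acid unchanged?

3

Codon 1: ATG (Met) → TTG (Leu) — missense.
Codon 2: GAC (Asp) → GAA (Glu) — missense.
Codon 3: TCG (Ser) → TCT (Ser) — synonymous.
Codon 5: CGC (Arg) → CGA (Arg) — synonymous.
Codon 6: ATA (Ile) → ATC (Ile) — synonymous.
Codon 7: TAC (Tyr) → TAG (Stop) — nonsense.
Codon 8: GAT (Asp) → GAA (Glu) — missense.
Synonymous: 3 of 7.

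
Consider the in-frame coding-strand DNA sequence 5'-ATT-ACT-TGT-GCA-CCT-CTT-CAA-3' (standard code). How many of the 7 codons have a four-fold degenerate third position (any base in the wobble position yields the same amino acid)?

4

Codon 1 ATT (Ile): third position 3-fold.
Codon 2 ACT (Thr): third position 4-fold.
Codon 3 TGT (Cys): third position 2-fold.
Codon 4 GCA (Ala): third position 4-fold.
Codon 5 CCT (Pro): third position 4-fold.
Codon 6 CTT (Leu): third position 4-fold.
Codon 7 CAA (Gln): third position 2-fold.
Four-fold degenerate third positions: 4.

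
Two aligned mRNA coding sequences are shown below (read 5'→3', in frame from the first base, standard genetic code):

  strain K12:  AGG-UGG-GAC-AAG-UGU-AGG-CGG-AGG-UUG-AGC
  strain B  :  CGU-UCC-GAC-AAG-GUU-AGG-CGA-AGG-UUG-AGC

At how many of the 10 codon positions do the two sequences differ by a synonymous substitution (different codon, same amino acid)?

2

Codon 1: AGG Arg / CGU Arg — synonymous.
Codon 2: UGG Trp / UCC Ser — nonsynonymous.
Codon 3: GAC Asp / GAC Asp — identical.
Codon 4: AAG Lys / AAG Lys — identical.
Codon 5: UGU Cys / GUU Val — nonsynonymous.
Codon 6: AGG Arg / AGG Arg — identical.
Codon 7: CGG Arg / CGA Arg — synonymous.
Codon 8: AGG Arg / AGG Arg — identical.
Codon 9: UUG Leu / UUG Leu — identical.
Codon 10: AGC Ser / AGC Ser — identical.
Synonymous differences: 2.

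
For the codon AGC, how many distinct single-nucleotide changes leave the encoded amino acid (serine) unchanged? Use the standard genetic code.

Position 1: none → 0 synonymous.
Position 2: none → 0 synonymous.
Position 3: AGU → 1 synonymous.
Total: 0 + 0 + 1 = 1.

1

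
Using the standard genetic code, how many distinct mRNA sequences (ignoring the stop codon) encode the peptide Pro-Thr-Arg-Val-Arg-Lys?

Pro: 4 codons.
Thr: 4 codons.
Arg: 6 codons.
Val: 4 codons.
Arg: 6 codons.
Lys: 2 codons.
4 × 4 × 6 × 4 × 6 × 2 = 4608.

4608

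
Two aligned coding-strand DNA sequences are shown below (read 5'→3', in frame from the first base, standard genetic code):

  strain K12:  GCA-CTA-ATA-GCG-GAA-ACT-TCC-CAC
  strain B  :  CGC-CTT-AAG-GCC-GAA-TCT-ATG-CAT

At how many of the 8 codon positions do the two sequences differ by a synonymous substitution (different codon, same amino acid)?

Codon 1: GCA Ala / CGC Arg — nonsynonymous.
Codon 2: CTA Leu / CTT Leu — synonymous.
Codon 3: ATA Ile / AAG Lys — nonsynonymous.
Codon 4: GCG Ala / GCC Ala — synonymous.
Codon 5: GAA Glu / GAA Glu — identical.
Codon 6: ACT Thr / TCT Ser — nonsynonymous.
Codon 7: TCC Ser / ATG Met — nonsynonymous.
Codon 8: CAC His / CAT His — synonymous.
Synonymous differences: 3.

3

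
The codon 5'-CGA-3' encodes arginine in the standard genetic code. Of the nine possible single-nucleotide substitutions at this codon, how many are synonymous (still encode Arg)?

4

Position 1: AGA → 1 synonymous.
Position 2: none → 0 synonymous.
Position 3: CGT, CGC, CGG → 3 synonymous.
Total: 1 + 0 + 3 = 4.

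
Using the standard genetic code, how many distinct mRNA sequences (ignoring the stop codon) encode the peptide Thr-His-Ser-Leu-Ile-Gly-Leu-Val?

Thr: 4 codons.
His: 2 codons.
Ser: 6 codons.
Leu: 6 codons.
Ile: 3 codons.
Gly: 4 codons.
Leu: 6 codons.
Val: 4 codons.
4 × 2 × 6 × 6 × 3 × 4 × 6 × 4 = 82944.

82944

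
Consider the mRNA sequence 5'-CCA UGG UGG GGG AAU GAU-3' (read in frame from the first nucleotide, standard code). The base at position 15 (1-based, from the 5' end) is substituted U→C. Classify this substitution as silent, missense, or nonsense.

silent

Position 15 falls in codon 5: AAU → Asn.
After the substitution the codon is AAC → Asn.
Both encode Asn, so the change is synonymous.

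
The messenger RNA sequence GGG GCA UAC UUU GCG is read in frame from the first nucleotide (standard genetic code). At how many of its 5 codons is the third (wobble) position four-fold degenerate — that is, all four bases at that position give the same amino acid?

Codon 1 GGG (Gly): third position 4-fold.
Codon 2 GCA (Ala): third position 4-fold.
Codon 3 UAC (Tyr): third position 2-fold.
Codon 4 UUU (Phe): third position 2-fold.
Codon 5 GCG (Ala): third position 4-fold.
Four-fold degenerate third positions: 3.

3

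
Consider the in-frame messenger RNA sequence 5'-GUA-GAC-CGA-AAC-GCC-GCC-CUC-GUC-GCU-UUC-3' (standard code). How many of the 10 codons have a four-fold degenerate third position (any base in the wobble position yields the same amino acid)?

Codon 1 GUA (Val): third position 4-fold.
Codon 2 GAC (Asp): third position 2-fold.
Codon 3 CGA (Arg): third position 4-fold.
Codon 4 AAC (Asn): third position 2-fold.
Codon 5 GCC (Ala): third position 4-fold.
Codon 6 GCC (Ala): third position 4-fold.
Codon 7 CUC (Leu): third position 4-fold.
Codon 8 GUC (Val): third position 4-fold.
Codon 9 GCU (Ala): third position 4-fold.
Codon 10 UUC (Phe): third position 2-fold.
Four-fold degenerate third positions: 7.

7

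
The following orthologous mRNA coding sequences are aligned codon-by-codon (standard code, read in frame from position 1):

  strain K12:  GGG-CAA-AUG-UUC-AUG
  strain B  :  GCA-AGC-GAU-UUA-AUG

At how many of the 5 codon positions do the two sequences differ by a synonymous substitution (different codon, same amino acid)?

0

Codon 1: GGG Gly / GCA Ala — nonsynonymous.
Codon 2: CAA Gln / AGC Ser — nonsynonymous.
Codon 3: AUG Met / GAU Asp — nonsynonymous.
Codon 4: UUC Phe / UUA Leu — nonsynonymous.
Codon 5: AUG Met / AUG Met — identical.
Synonymous differences: 0.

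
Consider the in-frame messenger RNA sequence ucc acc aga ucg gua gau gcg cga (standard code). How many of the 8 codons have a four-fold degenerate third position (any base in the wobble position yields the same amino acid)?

Codon 1 UCC (Ser): third position 4-fold.
Codon 2 ACC (Thr): third position 4-fold.
Codon 3 AGA (Arg): third position 2-fold.
Codon 4 UCG (Ser): third position 4-fold.
Codon 5 GUA (Val): third position 4-fold.
Codon 6 GAU (Asp): third position 2-fold.
Codon 7 GCG (Ala): third position 4-fold.
Codon 8 CGA (Arg): third position 4-fold.
Four-fold degenerate third positions: 6.

6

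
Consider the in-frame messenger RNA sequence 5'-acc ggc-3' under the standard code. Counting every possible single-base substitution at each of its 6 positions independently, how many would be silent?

6

Codon 1 (ACC, Thr): 3 synonymous substitutions.
Codon 2 (GGC, Gly): 3 synonymous substitutions.
Total: 3 + 3 = 6.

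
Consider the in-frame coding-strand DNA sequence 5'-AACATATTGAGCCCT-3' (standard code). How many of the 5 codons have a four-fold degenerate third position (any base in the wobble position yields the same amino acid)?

Codon 1 AAC (Asn): third position 2-fold.
Codon 2 ATA (Ile): third position 3-fold.
Codon 3 TTG (Leu): third position 2-fold.
Codon 4 AGC (Ser): third position 2-fold.
Codon 5 CCT (Pro): third position 4-fold.
Four-fold degenerate third positions: 1.

1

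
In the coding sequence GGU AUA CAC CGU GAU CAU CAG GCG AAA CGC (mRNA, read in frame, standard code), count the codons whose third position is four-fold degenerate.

4

Codon 1 GGU (Gly): third position 4-fold.
Codon 2 AUA (Ile): third position 3-fold.
Codon 3 CAC (His): third position 2-fold.
Codon 4 CGU (Arg): third position 4-fold.
Codon 5 GAU (Asp): third position 2-fold.
Codon 6 CAU (His): third position 2-fold.
Codon 7 CAG (Gln): third position 2-fold.
Codon 8 GCG (Ala): third position 4-fold.
Codon 9 AAA (Lys): third position 2-fold.
Codon 10 CGC (Arg): third position 4-fold.
Four-fold degenerate third positions: 4.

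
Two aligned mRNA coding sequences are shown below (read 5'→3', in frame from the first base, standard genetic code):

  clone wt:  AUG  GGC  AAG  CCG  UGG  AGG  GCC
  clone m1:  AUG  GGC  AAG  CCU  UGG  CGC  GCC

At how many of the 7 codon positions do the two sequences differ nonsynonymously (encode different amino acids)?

0

Codon 1: AUG Met / AUG Met — identical.
Codon 2: GGC Gly / GGC Gly — identical.
Codon 3: AAG Lys / AAG Lys — identical.
Codon 4: CCG Pro / CCU Pro — synonymous.
Codon 5: UGG Trp / UGG Trp — identical.
Codon 6: AGG Arg / CGC Arg — synonymous.
Codon 7: GCC Ala / GCC Ala — identical.
Nonsynonymous differences: 0.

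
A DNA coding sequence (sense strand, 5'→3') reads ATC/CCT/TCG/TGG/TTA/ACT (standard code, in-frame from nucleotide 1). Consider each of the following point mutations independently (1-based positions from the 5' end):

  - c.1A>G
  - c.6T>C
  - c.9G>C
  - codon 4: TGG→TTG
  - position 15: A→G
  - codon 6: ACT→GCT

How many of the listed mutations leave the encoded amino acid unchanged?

3

Codon 1: ATC (Ile) → GTC (Val) — missense.
Codon 2: CCT (Pro) → CCC (Pro) — synonymous.
Codon 3: TCG (Ser) → TCC (Ser) — synonymous.
Codon 4: TGG (Trp) → TTG (Leu) — missense.
Codon 5: TTA (Leu) → TTG (Leu) — synonymous.
Codon 6: ACT (Thr) → GCT (Ala) — missense.
Synonymous: 3 of 6.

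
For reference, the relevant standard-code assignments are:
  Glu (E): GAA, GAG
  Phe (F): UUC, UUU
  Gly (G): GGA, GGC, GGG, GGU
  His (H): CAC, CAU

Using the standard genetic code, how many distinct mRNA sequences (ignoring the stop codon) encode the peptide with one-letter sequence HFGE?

32

His: 2 codons.
Phe: 2 codons.
Gly: 4 codons.
Glu: 2 codons.
2 × 2 × 4 × 2 = 32.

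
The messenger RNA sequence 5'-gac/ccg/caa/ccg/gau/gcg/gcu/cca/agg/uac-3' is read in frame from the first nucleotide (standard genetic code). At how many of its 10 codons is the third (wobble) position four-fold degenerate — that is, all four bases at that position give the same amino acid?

5

Codon 1 GAC (Asp): third position 2-fold.
Codon 2 CCG (Pro): third position 4-fold.
Codon 3 CAA (Gln): third position 2-fold.
Codon 4 CCG (Pro): third position 4-fold.
Codon 5 GAU (Asp): third position 2-fold.
Codon 6 GCG (Ala): third position 4-fold.
Codon 7 GCU (Ala): third position 4-fold.
Codon 8 CCA (Pro): third position 4-fold.
Codon 9 AGG (Arg): third position 2-fold.
Codon 10 UAC (Tyr): third position 2-fold.
Four-fold degenerate third positions: 5.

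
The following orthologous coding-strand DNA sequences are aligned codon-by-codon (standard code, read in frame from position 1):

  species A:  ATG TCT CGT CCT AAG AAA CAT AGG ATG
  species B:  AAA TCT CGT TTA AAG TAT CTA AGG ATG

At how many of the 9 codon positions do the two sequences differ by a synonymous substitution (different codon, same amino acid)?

Codon 1: ATG Met / AAA Lys — nonsynonymous.
Codon 2: TCT Ser / TCT Ser — identical.
Codon 3: CGT Arg / CGT Arg — identical.
Codon 4: CCT Pro / TTA Leu — nonsynonymous.
Codon 5: AAG Lys / AAG Lys — identical.
Codon 6: AAA Lys / TAT Tyr — nonsynonymous.
Codon 7: CAT His / CTA Leu — nonsynonymous.
Codon 8: AGG Arg / AGG Arg — identical.
Codon 9: ATG Met / ATG Met — identical.
Synonymous differences: 0.

0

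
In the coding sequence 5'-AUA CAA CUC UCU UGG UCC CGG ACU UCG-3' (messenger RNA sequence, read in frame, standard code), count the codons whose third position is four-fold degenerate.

Codon 1 AUA (Ile): third position 3-fold.
Codon 2 CAA (Gln): third position 2-fold.
Codon 3 CUC (Leu): third position 4-fold.
Codon 4 UCU (Ser): third position 4-fold.
Codon 5 UGG (Trp): third position 1-fold.
Codon 6 UCC (Ser): third position 4-fold.
Codon 7 CGG (Arg): third position 4-fold.
Codon 8 ACU (Thr): third position 4-fold.
Codon 9 UCG (Ser): third position 4-fold.
Four-fold degenerate third positions: 6.

6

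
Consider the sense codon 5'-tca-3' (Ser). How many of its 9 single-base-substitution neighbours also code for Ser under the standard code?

Position 1: none → 0 synonymous.
Position 2: none → 0 synonymous.
Position 3: TCT, TCC, TCG → 3 synonymous.
Total: 0 + 0 + 3 = 3.

3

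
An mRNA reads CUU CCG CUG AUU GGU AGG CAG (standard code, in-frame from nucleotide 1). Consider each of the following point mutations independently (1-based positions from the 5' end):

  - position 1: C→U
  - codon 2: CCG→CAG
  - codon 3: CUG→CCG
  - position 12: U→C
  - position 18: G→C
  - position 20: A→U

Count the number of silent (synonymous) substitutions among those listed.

Codon 1: CUU (Leu) → UUU (Phe) — missense.
Codon 2: CCG (Pro) → CAG (Gln) — missense.
Codon 3: CUG (Leu) → CCG (Pro) — missense.
Codon 4: AUU (Ile) → AUC (Ile) — synonymous.
Codon 6: AGG (Arg) → AGC (Ser) — missense.
Codon 7: CAG (Gln) → CUG (Leu) — missense.
Synonymous: 1 of 6.

1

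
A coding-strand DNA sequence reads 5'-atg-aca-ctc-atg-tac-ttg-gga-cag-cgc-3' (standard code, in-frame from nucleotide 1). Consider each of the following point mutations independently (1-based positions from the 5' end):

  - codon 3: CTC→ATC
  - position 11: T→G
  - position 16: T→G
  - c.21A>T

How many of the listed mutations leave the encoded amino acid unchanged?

Codon 3: CTC (Leu) → ATC (Ile) — missense.
Codon 4: ATG (Met) → AGG (Arg) — missense.
Codon 6: TTG (Leu) → GTG (Val) — missense.
Codon 7: GGA (Gly) → GGT (Gly) — synonymous.
Synonymous: 1 of 4.

1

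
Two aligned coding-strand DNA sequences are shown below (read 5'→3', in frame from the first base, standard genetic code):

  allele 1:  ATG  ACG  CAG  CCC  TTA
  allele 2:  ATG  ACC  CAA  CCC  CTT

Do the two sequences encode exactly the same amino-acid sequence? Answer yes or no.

Codon 1: ATG Met / ATG Met — identical.
Codon 2: ACG Thr / ACC Thr — synonymous.
Codon 3: CAG Gln / CAA Gln — synonymous.
Codon 4: CCC Pro / CCC Pro — identical.
Codon 5: TTA Leu / CTT Leu — synonymous.
Nonsynonymous differences: 0 → same protein.

yes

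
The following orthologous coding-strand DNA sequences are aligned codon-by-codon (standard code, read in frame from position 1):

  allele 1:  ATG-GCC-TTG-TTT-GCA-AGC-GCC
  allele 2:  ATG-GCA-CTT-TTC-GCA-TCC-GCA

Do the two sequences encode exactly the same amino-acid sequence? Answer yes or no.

yes

Codon 1: ATG Met / ATG Met — identical.
Codon 2: GCC Ala / GCA Ala — synonymous.
Codon 3: TTG Leu / CTT Leu — synonymous.
Codon 4: TTT Phe / TTC Phe — synonymous.
Codon 5: GCA Ala / GCA Ala — identical.
Codon 6: AGC Ser / TCC Ser — synonymous.
Codon 7: GCC Ala / GCA Ala — synonymous.
Nonsynonymous differences: 0 → same protein.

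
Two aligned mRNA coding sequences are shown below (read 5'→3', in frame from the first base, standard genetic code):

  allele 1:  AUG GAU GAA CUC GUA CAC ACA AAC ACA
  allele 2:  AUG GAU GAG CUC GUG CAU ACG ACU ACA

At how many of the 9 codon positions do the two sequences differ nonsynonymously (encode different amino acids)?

1

Codon 1: AUG Met / AUG Met — identical.
Codon 2: GAU Asp / GAU Asp — identical.
Codon 3: GAA Glu / GAG Glu — synonymous.
Codon 4: CUC Leu / CUC Leu — identical.
Codon 5: GUA Val / GUG Val — synonymous.
Codon 6: CAC His / CAU His — synonymous.
Codon 7: ACA Thr / ACG Thr — synonymous.
Codon 8: AAC Asn / ACU Thr — nonsynonymous.
Codon 9: ACA Thr / ACA Thr — identical.
Nonsynonymous differences: 1.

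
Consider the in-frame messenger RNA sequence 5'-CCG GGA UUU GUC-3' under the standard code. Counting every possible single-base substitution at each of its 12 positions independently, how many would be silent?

Codon 1 (CCG, Pro): 3 synonymous substitutions.
Codon 2 (GGA, Gly): 3 synonymous substitutions.
Codon 3 (UUU, Phe): 1 synonymous substitution.
Codon 4 (GUC, Val): 3 synonymous substitutions.
Total: 3 + 3 + 1 + 3 = 10.

10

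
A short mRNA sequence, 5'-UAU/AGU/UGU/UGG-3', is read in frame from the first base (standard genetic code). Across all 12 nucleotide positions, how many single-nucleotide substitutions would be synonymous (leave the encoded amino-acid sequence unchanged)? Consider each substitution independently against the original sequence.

3

Codon 1 (UAU, Tyr): 1 synonymous substitution.
Codon 2 (AGU, Ser): 1 synonymous substitution.
Codon 3 (UGU, Cys): 1 synonymous substitution.
Codon 4 (UGG, Trp): 0 synonymous substitutions.
Total: 1 + 1 + 1 + 0 = 3.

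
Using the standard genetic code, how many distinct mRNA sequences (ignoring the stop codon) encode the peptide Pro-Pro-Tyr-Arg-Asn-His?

Pro: 4 codons.
Pro: 4 codons.
Tyr: 2 codons.
Arg: 6 codons.
Asn: 2 codons.
His: 2 codons.
4 × 4 × 2 × 6 × 2 × 2 = 768.

768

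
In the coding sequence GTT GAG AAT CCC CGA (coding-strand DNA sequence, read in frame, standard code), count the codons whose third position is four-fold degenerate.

3

Codon 1 GTT (Val): third position 4-fold.
Codon 2 GAG (Glu): third position 2-fold.
Codon 3 AAT (Asn): third position 2-fold.
Codon 4 CCC (Pro): third position 4-fold.
Codon 5 CGA (Arg): third position 4-fold.
Four-fold degenerate third positions: 3.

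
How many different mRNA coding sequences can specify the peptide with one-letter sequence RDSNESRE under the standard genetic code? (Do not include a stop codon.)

20736

Arg: 6 codons.
Asp: 2 codons.
Ser: 6 codons.
Asn: 2 codons.
Glu: 2 codons.
Ser: 6 codons.
Arg: 6 codons.
Glu: 2 codons.
6 × 2 × 6 × 2 × 2 × 6 × 6 × 2 = 20736.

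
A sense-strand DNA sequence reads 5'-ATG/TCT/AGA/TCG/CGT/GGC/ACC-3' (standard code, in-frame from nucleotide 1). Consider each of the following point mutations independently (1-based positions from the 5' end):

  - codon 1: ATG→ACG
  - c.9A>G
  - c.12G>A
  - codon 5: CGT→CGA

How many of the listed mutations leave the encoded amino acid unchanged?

Codon 1: ATG (Met) → ACG (Thr) — missense.
Codon 3: AGA (Arg) → AGG (Arg) — synonymous.
Codon 4: TCG (Ser) → TCA (Ser) — synonymous.
Codon 5: CGT (Arg) → CGA (Arg) — synonymous.
Synonymous: 3 of 4.

3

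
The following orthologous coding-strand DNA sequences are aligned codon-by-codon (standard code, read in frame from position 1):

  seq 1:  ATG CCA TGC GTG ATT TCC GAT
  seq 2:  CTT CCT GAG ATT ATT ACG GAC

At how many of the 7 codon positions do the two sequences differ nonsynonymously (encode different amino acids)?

4

Codon 1: ATG Met / CTT Leu — nonsynonymous.
Codon 2: CCA Pro / CCT Pro — synonymous.
Codon 3: TGC Cys / GAG Glu — nonsynonymous.
Codon 4: GTG Val / ATT Ile — nonsynonymous.
Codon 5: ATT Ile / ATT Ile — identical.
Codon 6: TCC Ser / ACG Thr — nonsynonymous.
Codon 7: GAT Asp / GAC Asp — synonymous.
Nonsynonymous differences: 4.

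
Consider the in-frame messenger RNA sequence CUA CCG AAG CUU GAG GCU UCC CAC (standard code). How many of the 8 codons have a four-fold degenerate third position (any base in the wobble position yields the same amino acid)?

5

Codon 1 CUA (Leu): third position 4-fold.
Codon 2 CCG (Pro): third position 4-fold.
Codon 3 AAG (Lys): third position 2-fold.
Codon 4 CUU (Leu): third position 4-fold.
Codon 5 GAG (Glu): third position 2-fold.
Codon 6 GCU (Ala): third position 4-fold.
Codon 7 UCC (Ser): third position 4-fold.
Codon 8 CAC (His): third position 2-fold.
Four-fold degenerate third positions: 5.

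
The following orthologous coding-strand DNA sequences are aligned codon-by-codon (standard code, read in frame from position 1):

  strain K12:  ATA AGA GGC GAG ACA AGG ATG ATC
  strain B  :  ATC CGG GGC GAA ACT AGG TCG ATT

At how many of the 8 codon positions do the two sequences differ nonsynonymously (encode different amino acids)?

1

Codon 1: ATA Ile / ATC Ile — synonymous.
Codon 2: AGA Arg / CGG Arg — synonymous.
Codon 3: GGC Gly / GGC Gly — identical.
Codon 4: GAG Glu / GAA Glu — synonymous.
Codon 5: ACA Thr / ACT Thr — synonymous.
Codon 6: AGG Arg / AGG Arg — identical.
Codon 7: ATG Met / TCG Ser — nonsynonymous.
Codon 8: ATC Ile / ATT Ile — synonymous.
Nonsynonymous differences: 1.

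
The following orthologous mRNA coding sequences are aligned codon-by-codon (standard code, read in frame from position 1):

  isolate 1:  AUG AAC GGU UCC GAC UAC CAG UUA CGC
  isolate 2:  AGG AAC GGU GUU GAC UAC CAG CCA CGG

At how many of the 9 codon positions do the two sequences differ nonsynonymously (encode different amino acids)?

Codon 1: AUG Met / AGG Arg — nonsynonymous.
Codon 2: AAC Asn / AAC Asn — identical.
Codon 3: GGU Gly / GGU Gly — identical.
Codon 4: UCC Ser / GUU Val — nonsynonymous.
Codon 5: GAC Asp / GAC Asp — identical.
Codon 6: UAC Tyr / UAC Tyr — identical.
Codon 7: CAG Gln / CAG Gln — identical.
Codon 8: UUA Leu / CCA Pro — nonsynonymous.
Codon 9: CGC Arg / CGG Arg — synonymous.
Nonsynonymous differences: 3.

3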